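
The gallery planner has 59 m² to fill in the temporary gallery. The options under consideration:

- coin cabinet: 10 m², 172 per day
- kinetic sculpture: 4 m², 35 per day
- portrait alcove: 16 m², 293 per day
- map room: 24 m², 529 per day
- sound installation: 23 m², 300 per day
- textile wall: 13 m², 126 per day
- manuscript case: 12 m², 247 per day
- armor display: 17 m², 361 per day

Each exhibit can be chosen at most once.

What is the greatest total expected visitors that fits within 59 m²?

Taking the top-ratio exhibits first gives kinetic sculpture + map room + manuscript case + armor display for 1172 (57 m²).
Dropping kinetic sculpture and manuscript case frees 16 m²; slotting in portrait alcove (16 m²) lifts the total to 1183 at 57 m².
The spare 2 m² is too small for any remaining exhibit, and no exchange beats 1183.

1183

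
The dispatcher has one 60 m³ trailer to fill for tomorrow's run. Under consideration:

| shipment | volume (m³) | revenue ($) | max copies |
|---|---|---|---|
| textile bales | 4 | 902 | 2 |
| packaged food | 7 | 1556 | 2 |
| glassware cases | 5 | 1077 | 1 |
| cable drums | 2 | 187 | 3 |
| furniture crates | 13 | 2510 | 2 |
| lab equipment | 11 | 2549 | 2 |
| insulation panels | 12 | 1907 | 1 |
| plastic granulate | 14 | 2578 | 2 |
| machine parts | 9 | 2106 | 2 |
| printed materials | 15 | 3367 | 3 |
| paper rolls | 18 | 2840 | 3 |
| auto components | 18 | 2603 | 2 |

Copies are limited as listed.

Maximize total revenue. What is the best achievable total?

Greedy by ratio would take 2×textile bales + packaged food + glassware cases + 2×lab equipment + 2×machine parts: 60 m³ used, total 13747.
The 15 m³ tied up in 2×textile bales and packaged food is better spent on printed materials — total rises to 13754 (60 m³).
Every other selection either busts 60 m³ or exceeds an availability limit or fails to beat 13754.

13754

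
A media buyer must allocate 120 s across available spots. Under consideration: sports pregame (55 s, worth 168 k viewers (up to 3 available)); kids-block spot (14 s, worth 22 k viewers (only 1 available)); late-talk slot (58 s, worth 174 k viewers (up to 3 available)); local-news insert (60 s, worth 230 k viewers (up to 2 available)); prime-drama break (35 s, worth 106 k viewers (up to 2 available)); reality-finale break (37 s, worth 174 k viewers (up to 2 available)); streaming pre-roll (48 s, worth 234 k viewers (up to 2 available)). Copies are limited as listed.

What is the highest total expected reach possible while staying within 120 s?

514

Taking the top-ratio spots first gives kids-block spot + 2×streaming pre-roll for 490 (110 s).
Replace kids-block spot and streaming pre-roll with prime-drama break + reality-finale break: the trade gains 24 net, giving 514 at 120 s.
No other feasible combination exceeds 514.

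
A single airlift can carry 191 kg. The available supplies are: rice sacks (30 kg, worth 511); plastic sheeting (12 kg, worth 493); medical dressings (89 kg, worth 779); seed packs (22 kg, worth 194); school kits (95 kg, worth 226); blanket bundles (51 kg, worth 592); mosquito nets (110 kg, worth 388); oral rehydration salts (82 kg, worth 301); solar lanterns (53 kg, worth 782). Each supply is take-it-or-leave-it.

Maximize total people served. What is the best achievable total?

Density check — plastic sheeting 41.08, rice sacks 17.03, solar lanterns 14.75 are the best per kg.
Rice sacks + plastic sheeting + seed packs + blanket bundles + solar lanterns uses 168 of the 191 kg and totals 2572.
An exhaustive check of the 512 subsets confirms 2572.

2572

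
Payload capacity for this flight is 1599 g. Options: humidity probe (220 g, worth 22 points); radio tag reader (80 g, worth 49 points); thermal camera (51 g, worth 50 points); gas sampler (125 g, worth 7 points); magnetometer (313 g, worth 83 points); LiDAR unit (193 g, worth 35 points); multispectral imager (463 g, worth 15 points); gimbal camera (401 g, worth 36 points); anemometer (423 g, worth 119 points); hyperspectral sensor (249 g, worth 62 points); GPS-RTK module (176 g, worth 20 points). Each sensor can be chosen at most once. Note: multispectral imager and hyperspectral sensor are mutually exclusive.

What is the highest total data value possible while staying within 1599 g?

420

Density check — thermal camera 0.98, radio tag reader 0.61, anemometer 0.28 are the best per g.
Taking the top-ratio sensors first gives radio tag reader + thermal camera + magnetometer + LiDAR unit + anemometer + hyperspectral sensor + GPS-RTK module for 418 (1485 g).
Replace GPS-RTK module with humidity probe: the trade gains 2 net, giving 420 at 1529 g.
An exhaustive check of the 2048 subsets confirms 420.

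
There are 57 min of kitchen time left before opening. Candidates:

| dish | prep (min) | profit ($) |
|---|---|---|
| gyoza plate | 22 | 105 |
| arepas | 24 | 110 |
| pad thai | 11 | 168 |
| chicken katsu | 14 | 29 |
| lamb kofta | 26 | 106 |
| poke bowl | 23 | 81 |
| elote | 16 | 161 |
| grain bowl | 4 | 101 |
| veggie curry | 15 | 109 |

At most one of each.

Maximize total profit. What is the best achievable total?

540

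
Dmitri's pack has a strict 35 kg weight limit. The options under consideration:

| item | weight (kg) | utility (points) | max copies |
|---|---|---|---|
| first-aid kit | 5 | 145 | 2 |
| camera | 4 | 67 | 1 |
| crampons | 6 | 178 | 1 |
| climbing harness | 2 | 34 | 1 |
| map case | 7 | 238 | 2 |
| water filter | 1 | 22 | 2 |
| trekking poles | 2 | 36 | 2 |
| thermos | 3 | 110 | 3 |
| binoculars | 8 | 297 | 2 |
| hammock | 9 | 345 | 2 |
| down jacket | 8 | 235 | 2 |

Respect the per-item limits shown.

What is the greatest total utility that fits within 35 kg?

Taking the top-ratio items first gives water filter + 2×binoculars + 2×hammock for 1306 (35 kg).
Dropping water filter and binoculars frees 9 kg; slotting in 3×thermos (9 kg) lifts the total to 1317 at 35 kg.
No other feasible combination exceeds 1317.

1317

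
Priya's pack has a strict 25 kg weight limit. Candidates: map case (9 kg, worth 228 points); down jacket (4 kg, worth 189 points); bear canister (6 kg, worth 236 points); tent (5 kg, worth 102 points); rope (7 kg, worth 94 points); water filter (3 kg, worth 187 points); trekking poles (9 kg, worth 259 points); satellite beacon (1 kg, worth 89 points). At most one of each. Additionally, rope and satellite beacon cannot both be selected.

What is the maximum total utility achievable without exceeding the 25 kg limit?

960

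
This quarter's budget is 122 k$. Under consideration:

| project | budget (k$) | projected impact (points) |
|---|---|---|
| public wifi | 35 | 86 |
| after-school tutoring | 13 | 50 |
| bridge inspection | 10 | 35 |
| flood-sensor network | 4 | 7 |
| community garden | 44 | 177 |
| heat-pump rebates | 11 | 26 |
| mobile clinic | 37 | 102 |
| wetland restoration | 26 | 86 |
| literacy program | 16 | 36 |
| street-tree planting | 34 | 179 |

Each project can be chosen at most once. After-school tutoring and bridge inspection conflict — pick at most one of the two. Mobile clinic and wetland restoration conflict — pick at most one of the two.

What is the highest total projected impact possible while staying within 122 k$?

After-school tutoring + flood-sensor network + community garden + wetland restoration + street-tree planting uses 121 of the 122 k$ and totals 499.

499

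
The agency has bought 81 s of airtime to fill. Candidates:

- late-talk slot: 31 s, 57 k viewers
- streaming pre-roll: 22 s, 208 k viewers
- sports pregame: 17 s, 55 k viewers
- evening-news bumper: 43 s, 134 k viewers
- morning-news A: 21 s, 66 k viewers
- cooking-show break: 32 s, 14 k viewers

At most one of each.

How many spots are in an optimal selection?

2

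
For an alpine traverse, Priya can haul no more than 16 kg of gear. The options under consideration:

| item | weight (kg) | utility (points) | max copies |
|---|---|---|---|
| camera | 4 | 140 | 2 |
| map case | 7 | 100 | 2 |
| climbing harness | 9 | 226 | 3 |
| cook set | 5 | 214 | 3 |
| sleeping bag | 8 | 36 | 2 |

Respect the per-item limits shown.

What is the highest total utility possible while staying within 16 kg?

3×cook set uses 15 of the 16 kg and totals 642.

642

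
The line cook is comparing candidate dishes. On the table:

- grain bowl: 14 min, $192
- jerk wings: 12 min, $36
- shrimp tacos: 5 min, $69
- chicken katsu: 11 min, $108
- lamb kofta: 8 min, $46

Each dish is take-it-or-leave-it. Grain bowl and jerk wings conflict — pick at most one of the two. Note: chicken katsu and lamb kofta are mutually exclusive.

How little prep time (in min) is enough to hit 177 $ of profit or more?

Need the lightest bundle worth ≥ 177.
grain bowl: 192 profit at 14 min.
Below 14 min the best achievable stays under 177.

14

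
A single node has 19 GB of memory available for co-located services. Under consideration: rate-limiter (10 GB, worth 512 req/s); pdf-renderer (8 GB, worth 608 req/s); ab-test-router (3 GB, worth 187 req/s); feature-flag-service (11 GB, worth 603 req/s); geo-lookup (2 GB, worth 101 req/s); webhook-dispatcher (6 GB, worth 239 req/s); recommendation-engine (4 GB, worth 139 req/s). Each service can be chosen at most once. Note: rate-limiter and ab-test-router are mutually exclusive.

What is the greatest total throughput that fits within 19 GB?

1211

Taking the top-ratio services first gives pdf-renderer + ab-test-router + geo-lookup + webhook-dispatcher for 1135 (19 GB).
Replace ab-test-router and geo-lookup and webhook-dispatcher with feature-flag-service: the trade gains 76 net, giving 1211 at 19 GB.
Next best is pdf-renderer + ab-test-router + geo-lookup + webhook-dispatcher at 1135 (19 GB) — short by 76.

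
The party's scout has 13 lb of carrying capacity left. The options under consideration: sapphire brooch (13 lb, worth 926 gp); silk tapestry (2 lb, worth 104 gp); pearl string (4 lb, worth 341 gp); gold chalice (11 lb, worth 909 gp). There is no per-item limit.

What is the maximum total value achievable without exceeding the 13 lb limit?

1023

By value per lb: pearl string 85.25, gold chalice 82.64, sapphire brooch 71.23, silk tapestry 52.00 lead.
The ratio ordering already packs tightly: 3×pearl string, 12 lb, 1023.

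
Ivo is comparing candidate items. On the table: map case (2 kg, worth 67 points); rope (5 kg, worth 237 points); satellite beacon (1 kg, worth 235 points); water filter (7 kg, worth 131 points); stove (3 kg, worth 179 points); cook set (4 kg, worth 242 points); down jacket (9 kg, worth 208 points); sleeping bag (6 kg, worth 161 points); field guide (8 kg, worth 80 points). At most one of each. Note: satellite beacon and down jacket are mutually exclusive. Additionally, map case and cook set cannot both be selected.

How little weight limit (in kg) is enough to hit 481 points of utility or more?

Need the lightest bundle worth ≥ 481.
map case + satellite beacon + stove: 481 utility at 6 kg.
Any bundle with less than 6 kg falls short of 481.

6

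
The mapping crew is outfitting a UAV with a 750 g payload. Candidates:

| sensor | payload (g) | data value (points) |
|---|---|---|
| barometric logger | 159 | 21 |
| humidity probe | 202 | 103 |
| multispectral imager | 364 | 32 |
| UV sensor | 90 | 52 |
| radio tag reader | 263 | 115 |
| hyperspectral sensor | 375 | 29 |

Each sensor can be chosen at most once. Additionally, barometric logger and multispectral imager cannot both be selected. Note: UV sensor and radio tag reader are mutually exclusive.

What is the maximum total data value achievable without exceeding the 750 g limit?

Barometric logger + humidity probe + radio tag reader uses 624 of the 750 g and totals 239.
An exhaustive check of the 64 subsets confirms 239.

239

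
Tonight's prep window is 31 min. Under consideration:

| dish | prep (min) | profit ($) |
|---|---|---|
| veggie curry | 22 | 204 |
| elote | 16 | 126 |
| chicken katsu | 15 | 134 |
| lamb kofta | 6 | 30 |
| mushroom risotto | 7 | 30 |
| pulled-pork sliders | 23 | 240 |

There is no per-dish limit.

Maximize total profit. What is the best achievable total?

270

The ratio ordering already packs tightly: lamb kofta + pulled-pork sliders, 29 min, 270.
Every other selection either busts 31 min or fails to beat 270.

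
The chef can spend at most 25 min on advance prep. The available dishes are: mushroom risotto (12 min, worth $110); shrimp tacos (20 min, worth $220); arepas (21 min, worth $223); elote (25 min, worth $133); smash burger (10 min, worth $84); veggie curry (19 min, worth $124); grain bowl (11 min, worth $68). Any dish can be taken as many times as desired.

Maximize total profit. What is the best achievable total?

223

The ratio heuristic lands on shrimp tacos (220) but leaves 5 min idle.
Replace shrimp tacos with arepas: the trade gains 3 net, giving 223 at 21 min.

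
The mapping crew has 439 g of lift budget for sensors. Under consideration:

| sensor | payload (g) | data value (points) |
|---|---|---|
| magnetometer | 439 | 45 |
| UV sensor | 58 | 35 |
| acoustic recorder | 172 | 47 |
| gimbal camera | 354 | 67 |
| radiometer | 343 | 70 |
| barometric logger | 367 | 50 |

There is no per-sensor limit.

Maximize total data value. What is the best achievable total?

245

Ranking by ratio (data value/g): UV sensor 0.60, acoustic recorder 0.27, radiometer 0.20, gimbal camera 0.19.
Taking 7×UV sensor: 406 g used, 245 in data value.
The spare 33 g is too small for any remaining sensor, and no exchange beats 245.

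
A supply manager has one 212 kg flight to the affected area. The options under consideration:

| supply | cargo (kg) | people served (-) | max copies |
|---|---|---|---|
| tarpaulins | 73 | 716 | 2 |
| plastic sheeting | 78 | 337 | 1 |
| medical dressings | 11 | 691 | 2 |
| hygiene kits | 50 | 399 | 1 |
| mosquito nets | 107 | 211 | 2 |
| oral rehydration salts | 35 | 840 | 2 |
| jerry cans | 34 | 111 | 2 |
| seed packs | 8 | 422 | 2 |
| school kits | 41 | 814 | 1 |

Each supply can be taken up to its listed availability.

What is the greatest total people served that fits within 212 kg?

The ratio ordering already packs tightly: 2×medical dressings + hygiene kits + 2×oral rehydration salts + 2×seed packs + school kits, 199 kg, 5119.

5119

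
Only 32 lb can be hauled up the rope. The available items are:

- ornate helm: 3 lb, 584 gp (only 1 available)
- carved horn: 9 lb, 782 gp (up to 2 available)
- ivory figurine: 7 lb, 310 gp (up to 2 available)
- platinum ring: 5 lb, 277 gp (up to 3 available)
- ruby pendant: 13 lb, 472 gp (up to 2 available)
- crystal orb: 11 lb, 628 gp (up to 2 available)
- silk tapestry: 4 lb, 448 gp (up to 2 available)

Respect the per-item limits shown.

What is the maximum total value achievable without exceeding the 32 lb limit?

Taking ornate helm + 2×carved horn + 2×silk tapestry: 29 lb used, 3044 in value.
Every other selection either busts 32 lb or exceeds an availability limit or fails to beat 3044.

3044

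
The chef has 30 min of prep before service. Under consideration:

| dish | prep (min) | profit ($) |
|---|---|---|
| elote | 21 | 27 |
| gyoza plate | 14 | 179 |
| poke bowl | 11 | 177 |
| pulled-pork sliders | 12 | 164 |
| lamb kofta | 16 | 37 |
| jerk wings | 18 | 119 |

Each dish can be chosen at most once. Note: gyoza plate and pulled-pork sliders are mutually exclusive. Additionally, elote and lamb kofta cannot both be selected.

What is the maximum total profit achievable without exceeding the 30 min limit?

By profit per min: poke bowl 16.09, pulled-pork sliders 13.67, gyoza plate 12.79 lead.
Taking the top-ratio dishes first gives poke bowl + pulled-pork sliders for 341 (23 min).
The 12 min tied up in pulled-pork sliders is better spent on gyoza plate — total rises to 356 (25 min).
Next best is poke bowl + pulled-pork sliders at 341 (23 min) — short by 15.

356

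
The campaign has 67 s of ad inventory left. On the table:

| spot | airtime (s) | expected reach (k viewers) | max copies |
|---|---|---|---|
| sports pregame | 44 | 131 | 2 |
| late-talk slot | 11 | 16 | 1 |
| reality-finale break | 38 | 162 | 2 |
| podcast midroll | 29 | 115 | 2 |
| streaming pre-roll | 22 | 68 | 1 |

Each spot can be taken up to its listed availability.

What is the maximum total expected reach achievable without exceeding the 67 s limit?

277

Best packing: reality-finale break + podcast midroll — 67 s, 277 total.
No other feasible combination exceeds 277.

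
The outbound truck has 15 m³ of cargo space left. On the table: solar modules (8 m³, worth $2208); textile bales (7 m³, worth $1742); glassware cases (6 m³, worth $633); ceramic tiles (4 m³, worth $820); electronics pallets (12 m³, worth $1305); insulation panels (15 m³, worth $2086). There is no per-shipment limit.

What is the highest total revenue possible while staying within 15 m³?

3950

The ratio ordering already packs tightly: solar modules + textile bales, 15 m³, 3950.
No other feasible combination exceeds 3950.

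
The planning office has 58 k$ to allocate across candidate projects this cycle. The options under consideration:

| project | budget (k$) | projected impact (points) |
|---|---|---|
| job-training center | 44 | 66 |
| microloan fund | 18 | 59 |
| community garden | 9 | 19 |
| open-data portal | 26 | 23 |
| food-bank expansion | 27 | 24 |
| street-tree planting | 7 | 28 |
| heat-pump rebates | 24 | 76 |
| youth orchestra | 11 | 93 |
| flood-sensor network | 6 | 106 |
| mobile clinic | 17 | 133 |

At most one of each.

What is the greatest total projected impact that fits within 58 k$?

408

Density check — flood-sensor network 17.67, youth orchestra 8.45, mobile clinic 7.82 are the best per k$.
The ratio heuristic lands on community garden + street-tree planting + youth orchestra + flood-sensor network + mobile clinic (379) but leaves 8 k$ idle.
Dropping community garden and street-tree planting frees 16 k$; slotting in heat-pump rebates (24 k$) lifts the total to 408 at 58 k$.
The closest alternative, microloan fund + youth orchestra + flood-sensor network + mobile clinic, reaches only 391.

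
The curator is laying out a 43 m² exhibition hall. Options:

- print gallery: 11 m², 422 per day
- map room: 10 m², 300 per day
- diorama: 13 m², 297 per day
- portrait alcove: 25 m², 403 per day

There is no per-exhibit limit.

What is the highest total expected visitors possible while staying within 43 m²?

1566

The ratio ordering already packs tightly: 3×print gallery + map room, 43 m², 1566.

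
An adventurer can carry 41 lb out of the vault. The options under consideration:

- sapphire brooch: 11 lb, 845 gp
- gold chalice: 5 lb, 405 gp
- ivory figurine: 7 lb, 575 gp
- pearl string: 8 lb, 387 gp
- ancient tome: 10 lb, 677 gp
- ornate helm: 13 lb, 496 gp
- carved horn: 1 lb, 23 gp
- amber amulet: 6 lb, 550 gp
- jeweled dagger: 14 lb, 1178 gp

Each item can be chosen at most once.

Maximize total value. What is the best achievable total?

A density-first pass picks gold chalice + ivory figurine + pearl string + carved horn + amber amulet + jeweled dagger — 3118 at 41 lb.
Reworking the packing: sapphire brooch + ancient tome + amber amulet + jeweled dagger uses 41 lb and improves the total to 3250.
Next best is sapphire brooch + ivory figurine + carved horn + amber amulet + jeweled dagger at 3171 (39 lb) — short by 79.

3250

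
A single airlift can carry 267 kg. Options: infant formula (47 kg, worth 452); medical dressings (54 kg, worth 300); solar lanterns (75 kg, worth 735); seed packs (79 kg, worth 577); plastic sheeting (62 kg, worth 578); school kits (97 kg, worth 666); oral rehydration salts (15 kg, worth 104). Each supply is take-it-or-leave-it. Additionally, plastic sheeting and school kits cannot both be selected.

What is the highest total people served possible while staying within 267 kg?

2342

By people served per kg: solar lanterns 9.80, infant formula 9.62, plastic sheeting 9.32 lead.
Infant formula + solar lanterns + seed packs + plastic sheeting uses 263 of the 267 kg and totals 2342.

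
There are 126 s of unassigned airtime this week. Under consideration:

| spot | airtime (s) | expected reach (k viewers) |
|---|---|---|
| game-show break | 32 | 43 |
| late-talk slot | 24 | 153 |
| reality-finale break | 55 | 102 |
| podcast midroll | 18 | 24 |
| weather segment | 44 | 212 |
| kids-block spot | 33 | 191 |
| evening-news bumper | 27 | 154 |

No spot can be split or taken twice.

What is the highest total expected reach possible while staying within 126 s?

581

By expected reach per s: late-talk slot 6.38, kids-block spot 5.79, evening-news bumper 5.70 lead.
The ratio heuristic lands on game-show break + late-talk slot + kids-block spot + evening-news bumper (541) but leaves 10 s idle.
The 56 s tied up in game-show break and late-talk slot is better spent on podcast midroll + weather segment — total rises to 581 (122 s).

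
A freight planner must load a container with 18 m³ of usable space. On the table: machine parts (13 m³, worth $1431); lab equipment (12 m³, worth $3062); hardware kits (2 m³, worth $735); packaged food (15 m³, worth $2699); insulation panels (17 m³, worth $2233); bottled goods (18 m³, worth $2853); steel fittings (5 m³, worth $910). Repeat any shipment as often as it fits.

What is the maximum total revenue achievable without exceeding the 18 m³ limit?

9×hardware kits uses 18 of the 18 m³ and totals 6615.

6615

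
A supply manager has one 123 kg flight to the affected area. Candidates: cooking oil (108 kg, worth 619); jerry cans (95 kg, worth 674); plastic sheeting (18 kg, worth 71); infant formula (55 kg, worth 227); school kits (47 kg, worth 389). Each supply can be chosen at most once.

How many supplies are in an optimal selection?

2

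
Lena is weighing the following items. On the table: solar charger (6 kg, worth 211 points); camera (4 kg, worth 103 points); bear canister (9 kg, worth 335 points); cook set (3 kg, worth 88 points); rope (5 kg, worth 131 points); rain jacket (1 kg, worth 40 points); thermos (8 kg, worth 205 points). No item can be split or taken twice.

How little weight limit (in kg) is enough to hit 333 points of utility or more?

9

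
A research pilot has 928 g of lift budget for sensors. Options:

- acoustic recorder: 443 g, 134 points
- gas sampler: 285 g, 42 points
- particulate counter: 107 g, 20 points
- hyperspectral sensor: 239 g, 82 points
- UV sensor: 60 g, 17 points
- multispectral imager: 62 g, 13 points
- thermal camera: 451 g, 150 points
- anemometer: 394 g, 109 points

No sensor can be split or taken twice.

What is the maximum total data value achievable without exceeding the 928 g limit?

The ratio heuristic lands on particulate counter + hyperspectral sensor + UV sensor + multispectral imager + thermal camera (282) but leaves 9 g idle.
But acoustic recorder + thermal camera fits in 894 g and reaches 284.

284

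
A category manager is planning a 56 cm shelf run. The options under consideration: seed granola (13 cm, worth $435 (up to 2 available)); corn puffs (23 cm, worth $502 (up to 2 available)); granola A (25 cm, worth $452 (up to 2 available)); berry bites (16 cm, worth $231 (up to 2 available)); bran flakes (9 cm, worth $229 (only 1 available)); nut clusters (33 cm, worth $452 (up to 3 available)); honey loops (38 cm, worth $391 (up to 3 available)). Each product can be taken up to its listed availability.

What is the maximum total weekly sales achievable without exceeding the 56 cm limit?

1372

A density-first pass picks 2×seed granola + berry bites + bran flakes — 1330 at 51 cm.
The 25 cm tied up in berry bites and bran flakes is better spent on corn puffs — total rises to 1372 (49 cm).
Nothing else within 56 cm beats 1372.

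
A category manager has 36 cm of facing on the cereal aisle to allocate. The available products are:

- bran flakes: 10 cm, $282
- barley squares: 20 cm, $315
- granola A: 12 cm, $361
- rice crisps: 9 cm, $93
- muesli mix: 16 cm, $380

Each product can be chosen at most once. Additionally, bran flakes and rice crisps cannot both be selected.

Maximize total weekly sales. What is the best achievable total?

741

By weekly sales per cm: granola A 30.08, bran flakes 28.20, muesli mix 23.75 lead.
Granola A + muesli mix uses 28 of the 36 cm and totals 741.
Nothing else feasible within 36 cm beats 741.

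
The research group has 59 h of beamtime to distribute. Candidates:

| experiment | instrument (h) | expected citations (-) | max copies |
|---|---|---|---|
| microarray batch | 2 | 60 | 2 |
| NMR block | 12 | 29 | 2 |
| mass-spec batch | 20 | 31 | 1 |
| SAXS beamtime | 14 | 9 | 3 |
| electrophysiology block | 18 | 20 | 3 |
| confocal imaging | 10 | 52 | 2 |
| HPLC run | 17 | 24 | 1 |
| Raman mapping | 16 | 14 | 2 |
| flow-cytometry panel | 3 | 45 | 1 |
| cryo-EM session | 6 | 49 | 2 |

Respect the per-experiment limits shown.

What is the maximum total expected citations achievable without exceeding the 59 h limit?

Filling by ratio: 2×microarray batch + NMR block + 2×confocal imaging + flow-cytometry panel + 2×cryo-EM session for 396, with 8 h left unused.
Dropping NMR block frees 12 h; slotting in mass-spec batch (20 h) lifts the total to 398 at 59 h.
That's the maximum — no swap from here does better than 398.

398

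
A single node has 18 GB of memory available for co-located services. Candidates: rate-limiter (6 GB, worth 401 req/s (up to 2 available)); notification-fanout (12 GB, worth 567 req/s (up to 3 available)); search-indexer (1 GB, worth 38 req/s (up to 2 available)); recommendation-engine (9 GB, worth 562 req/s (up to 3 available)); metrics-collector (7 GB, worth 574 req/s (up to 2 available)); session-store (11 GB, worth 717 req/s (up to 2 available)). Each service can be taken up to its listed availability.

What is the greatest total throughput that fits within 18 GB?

1291

A density-first pass picks 2×search-indexer + 2×metrics-collector — 1224 at 16 GB.
Replace 2×search-indexer and metrics-collector with session-store: the trade gains 67 net, giving 1291 at 18 GB.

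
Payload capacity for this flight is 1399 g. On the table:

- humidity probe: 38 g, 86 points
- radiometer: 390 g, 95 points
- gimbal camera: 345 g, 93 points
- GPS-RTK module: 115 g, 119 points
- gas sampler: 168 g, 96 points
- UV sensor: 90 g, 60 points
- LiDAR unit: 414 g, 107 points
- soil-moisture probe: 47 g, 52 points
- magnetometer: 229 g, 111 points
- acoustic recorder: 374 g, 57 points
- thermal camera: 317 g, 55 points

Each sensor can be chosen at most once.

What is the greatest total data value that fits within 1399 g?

674

A density-first pass picks humidity probe + gimbal camera + GPS-RTK module + gas sampler + UV sensor + soil-moisture probe + magnetometer + thermal camera — 672 at 1349 g.
The 345 g tied up in gimbal camera is better spent on radiometer — total rises to 674 (1394 g).
Nothing else within 1399 g beats 674.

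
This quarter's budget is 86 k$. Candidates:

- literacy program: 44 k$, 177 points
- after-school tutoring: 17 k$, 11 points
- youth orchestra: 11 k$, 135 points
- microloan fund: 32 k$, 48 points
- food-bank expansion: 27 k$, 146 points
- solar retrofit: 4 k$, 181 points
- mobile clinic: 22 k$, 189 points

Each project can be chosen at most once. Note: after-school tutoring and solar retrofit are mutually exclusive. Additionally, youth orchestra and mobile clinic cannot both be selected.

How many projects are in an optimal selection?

4

Optimal total is 639.
One optimal bundle: literacy program + youth orchestra + food-bank expansion + solar retrofit (86 k$).
Every optimal selection uses 4 projects.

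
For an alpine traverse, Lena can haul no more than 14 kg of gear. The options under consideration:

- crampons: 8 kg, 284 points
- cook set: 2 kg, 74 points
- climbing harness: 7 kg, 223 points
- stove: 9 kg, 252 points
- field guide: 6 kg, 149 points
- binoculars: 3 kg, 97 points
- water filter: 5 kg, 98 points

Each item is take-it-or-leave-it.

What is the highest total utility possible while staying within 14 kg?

455

Best packing: crampons + cook set + binoculars — 13 kg, 455 total.
No other feasible combination exceeds 455.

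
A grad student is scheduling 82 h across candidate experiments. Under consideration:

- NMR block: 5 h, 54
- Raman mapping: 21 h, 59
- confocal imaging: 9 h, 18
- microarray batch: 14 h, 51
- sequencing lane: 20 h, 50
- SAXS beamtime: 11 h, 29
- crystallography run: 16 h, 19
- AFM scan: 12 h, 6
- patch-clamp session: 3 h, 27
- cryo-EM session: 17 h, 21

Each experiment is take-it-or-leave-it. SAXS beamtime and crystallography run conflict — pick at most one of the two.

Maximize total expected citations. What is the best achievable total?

270

Taking NMR block + Raman mapping + microarray batch + sequencing lane + SAXS beamtime + patch-clamp session: 74 h used, 270 in expected citations.
Runner-up NMR block + Raman mapping + microarray batch + sequencing lane + patch-clamp session + cryo-EM session tops out at 262.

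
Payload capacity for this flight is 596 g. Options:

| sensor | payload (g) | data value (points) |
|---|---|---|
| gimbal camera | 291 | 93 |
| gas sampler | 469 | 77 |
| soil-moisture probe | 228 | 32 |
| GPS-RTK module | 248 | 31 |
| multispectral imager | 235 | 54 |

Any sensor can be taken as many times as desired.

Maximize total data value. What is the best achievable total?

186

2×gimbal camera uses 582 of the 596 g and totals 186.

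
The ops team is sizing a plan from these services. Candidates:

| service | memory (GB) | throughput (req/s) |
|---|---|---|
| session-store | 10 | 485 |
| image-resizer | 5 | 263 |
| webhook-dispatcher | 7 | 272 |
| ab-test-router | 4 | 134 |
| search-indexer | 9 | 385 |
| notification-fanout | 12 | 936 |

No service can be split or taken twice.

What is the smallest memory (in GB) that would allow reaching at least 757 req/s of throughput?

12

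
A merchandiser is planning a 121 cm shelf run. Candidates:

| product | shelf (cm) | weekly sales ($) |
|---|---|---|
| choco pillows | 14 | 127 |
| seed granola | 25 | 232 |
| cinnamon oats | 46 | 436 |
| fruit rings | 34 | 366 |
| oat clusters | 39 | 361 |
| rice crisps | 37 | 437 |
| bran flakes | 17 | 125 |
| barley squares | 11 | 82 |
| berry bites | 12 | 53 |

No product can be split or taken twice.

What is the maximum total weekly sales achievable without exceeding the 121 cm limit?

1246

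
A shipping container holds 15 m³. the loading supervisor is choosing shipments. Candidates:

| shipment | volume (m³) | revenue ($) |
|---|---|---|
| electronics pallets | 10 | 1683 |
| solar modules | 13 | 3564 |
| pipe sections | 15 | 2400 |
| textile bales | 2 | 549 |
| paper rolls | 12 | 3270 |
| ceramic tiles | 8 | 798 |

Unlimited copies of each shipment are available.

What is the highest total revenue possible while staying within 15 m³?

Greedy by ratio would take 7×textile bales: 14 m³ used, total 3843.
The 12 m³ tied up in 6×textile bales is better spent on solar modules — total rises to 4113 (15 m³).
No other feasible combination exceeds 4113.

4113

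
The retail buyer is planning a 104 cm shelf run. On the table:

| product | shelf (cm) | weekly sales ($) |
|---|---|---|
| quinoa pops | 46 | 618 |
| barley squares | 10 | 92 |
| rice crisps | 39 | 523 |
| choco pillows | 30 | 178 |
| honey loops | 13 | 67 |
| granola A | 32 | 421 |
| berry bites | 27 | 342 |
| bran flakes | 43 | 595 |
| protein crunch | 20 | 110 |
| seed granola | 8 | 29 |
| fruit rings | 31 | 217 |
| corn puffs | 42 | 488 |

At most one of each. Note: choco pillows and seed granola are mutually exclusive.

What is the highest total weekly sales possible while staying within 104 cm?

1358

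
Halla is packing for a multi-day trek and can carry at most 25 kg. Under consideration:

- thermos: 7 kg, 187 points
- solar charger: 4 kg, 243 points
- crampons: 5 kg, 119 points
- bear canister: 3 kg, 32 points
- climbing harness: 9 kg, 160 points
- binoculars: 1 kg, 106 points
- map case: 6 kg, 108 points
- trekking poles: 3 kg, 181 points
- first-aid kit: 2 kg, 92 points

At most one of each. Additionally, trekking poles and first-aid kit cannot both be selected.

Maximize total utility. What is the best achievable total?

Thermos + solar charger + climbing harness + binoculars + trekking poles uses 24 of the 25 kg and totals 877.
Next best is thermos + solar charger + crampons + bear canister + binoculars + trekking poles at 868 (23 kg) — short by 9.

877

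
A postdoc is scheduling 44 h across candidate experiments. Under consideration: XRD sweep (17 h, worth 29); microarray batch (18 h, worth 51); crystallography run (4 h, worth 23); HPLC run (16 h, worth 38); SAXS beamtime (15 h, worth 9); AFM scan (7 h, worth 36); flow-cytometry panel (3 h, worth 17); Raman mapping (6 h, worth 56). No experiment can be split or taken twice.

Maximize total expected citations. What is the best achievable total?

Density check — Raman mapping 9.33, crystallography run 5.75, flow-cytometry panel 5.67 are the best per h.
Best packing: microarray batch + crystallography run + AFM scan + flow-cytometry panel + Raman mapping — 38 h, 183 total.
Every other selection either busts 44 h or fails to beat 183.

183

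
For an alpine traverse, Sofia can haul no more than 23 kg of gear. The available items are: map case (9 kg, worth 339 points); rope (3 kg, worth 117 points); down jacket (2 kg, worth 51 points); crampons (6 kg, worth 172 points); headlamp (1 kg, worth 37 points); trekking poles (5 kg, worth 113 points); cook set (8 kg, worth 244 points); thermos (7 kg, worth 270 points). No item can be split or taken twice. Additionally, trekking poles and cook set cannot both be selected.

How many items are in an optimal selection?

4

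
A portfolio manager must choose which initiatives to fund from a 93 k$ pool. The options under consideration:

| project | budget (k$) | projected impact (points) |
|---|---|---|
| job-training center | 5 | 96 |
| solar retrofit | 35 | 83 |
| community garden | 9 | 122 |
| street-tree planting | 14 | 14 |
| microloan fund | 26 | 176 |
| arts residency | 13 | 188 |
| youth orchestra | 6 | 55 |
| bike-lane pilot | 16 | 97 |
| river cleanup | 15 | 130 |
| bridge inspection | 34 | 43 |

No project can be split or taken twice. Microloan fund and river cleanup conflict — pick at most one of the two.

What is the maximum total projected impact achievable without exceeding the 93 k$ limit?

748

Job-training center + community garden + street-tree planting + microloan fund + arts residency + youth orchestra + bike-lane pilot uses 89 of the 93 k$ and totals 748.
An exhaustive check of the 1024 subsets confirms 748.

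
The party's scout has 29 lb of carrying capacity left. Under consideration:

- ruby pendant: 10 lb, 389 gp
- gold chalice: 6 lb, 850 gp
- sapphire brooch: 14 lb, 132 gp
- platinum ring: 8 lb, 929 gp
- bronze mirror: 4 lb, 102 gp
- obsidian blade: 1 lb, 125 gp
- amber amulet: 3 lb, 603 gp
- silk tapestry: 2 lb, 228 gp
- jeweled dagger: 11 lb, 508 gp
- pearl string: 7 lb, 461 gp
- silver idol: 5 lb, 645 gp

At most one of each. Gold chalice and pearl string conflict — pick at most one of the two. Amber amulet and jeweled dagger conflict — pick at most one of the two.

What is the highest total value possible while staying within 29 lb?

Best packing: gold chalice + platinum ring + bronze mirror + obsidian blade + amber amulet + silk tapestry + silver idol — 29 lb, 3482 total.
Next best is gold chalice + platinum ring + obsidian blade + amber amulet + silk tapestry + silver idol at 3380 (25 lb) — short by 102.

3482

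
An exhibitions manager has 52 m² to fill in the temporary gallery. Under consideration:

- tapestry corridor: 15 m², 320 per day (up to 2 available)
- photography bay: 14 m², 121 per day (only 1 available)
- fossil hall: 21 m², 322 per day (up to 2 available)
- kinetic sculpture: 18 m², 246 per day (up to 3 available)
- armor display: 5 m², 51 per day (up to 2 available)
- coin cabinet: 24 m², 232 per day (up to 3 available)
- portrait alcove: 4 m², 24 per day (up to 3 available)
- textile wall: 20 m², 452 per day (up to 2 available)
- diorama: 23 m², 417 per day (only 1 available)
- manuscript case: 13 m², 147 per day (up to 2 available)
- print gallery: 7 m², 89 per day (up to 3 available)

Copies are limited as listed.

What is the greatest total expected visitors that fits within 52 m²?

1092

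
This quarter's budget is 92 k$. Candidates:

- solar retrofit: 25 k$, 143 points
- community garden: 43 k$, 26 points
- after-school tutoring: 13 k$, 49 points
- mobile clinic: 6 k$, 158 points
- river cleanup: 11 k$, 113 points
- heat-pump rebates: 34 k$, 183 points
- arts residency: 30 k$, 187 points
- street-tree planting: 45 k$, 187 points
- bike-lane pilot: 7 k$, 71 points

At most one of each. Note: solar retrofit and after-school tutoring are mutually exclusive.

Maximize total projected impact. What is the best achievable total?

712

Density check — mobile clinic 26.33, river cleanup 10.27, bike-lane pilot 10.14, arts residency 6.23 are the best per k$.
Taking mobile clinic + river cleanup + heat-pump rebates + arts residency + bike-lane pilot: 88 k$ used, 712 in projected impact.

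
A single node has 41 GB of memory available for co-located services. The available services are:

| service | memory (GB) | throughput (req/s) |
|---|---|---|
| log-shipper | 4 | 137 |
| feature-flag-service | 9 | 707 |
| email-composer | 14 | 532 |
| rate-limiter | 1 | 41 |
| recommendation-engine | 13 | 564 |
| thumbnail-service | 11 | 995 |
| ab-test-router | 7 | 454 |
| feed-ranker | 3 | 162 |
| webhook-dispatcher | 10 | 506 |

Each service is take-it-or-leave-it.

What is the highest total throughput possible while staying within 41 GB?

Best packing: feature-flag-service + rate-limiter + thumbnail-service + ab-test-router + feed-ranker + webhook-dispatcher — 41 GB, 2865 total.
Next best is feature-flag-service + thumbnail-service + ab-test-router + feed-ranker + webhook-dispatcher at 2824 (40 GB) — short by 41.

2865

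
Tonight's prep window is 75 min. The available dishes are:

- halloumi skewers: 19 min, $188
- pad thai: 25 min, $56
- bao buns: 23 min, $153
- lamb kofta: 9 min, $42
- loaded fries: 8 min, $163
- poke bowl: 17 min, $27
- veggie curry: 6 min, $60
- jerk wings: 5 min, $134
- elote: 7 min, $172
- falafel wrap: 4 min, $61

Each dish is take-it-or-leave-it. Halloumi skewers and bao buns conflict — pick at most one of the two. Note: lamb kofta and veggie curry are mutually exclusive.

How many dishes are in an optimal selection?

Optimal total is 834.
For example halloumi skewers + pad thai + loaded fries + veggie curry + jerk wings + elote + falafel wrap achieves it, using 74 min.
Any selection reaching 834 contains exactly 7 dishes.

7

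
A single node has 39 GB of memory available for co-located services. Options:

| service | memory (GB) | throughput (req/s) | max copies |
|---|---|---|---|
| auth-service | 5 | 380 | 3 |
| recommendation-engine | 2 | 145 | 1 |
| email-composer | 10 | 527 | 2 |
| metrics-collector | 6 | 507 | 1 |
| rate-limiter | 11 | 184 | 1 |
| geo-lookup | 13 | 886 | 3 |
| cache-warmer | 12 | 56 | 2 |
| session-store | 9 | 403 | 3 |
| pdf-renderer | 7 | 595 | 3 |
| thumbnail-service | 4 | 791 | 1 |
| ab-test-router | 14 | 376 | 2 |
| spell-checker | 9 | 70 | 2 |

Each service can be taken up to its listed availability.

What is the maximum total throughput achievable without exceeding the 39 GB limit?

Density check — thumbnail-service 197.75, pdf-renderer 85.00, metrics-collector 84.50, auth-service 76.00 are the best per GB.
Taking the top-ratio services first gives auth-service + recommendation-engine + metrics-collector + 3×pdf-renderer + thumbnail-service for 3608 (38 GB).
The 9 GB tied up in recommendation-engine and pdf-renderer is better spent on 2×auth-service — total rises to 3628 (39 GB).
Every other selection either busts 39 GB or exceeds an availability limit or fails to beat 3628.

3628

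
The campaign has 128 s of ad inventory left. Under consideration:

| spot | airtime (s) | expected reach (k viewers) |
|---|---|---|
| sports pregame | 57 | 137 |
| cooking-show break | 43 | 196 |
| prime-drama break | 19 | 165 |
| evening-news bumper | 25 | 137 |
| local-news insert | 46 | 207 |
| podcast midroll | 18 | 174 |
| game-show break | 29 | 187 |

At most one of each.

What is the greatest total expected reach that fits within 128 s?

The ratio heuristic lands on prime-drama break + evening-news bumper + podcast midroll + game-show break (663) but leaves 37 s idle.
Replace evening-news bumper and game-show break with cooking-show break + local-news insert: the trade gains 79 net, giving 742 at 126 s.
Runner-up prime-drama break + local-news insert + podcast midroll + game-show break tops out at 733.

742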